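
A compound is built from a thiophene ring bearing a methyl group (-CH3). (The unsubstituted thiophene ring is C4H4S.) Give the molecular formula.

C5H6S

Atom tally by fragment:
  thiophene ring core → C:4 H:4 S:1
  (− 1 ring H displaced by substituents)
  + CH3 → C:1 H:3
Element totals:
  C: 5
  H: 6
  S: 1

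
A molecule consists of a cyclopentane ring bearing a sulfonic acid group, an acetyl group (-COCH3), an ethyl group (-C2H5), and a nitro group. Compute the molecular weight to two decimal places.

265.28 g/mol

Atom tally by fragment:
  cyclopentane ring core → C:5 H:10
  (− 4 ring H displaced by substituents)
  + SO3H → S:1 O:3 H:1
  + COCH3 → C:2 H:3 O:1
  + C2H5 → C:2 H:5
  + NO2 → N:1 O:2
Element totals:
  C: 9
  H: 15
  N: 1
  O: 6
  S: 1
Molecular formula: C9H15NO6S.
  M = 9(12.011) + 15(1.008) + 14.007 + 6(15.999) + 32.06
    = 108.099 + 15.120 + 14.007 + 95.994 + 32.060 = 265.280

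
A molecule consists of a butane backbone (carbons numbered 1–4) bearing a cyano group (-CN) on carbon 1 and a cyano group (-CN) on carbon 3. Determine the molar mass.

Atom tally by fragment:
  NCCH2 → C:2 H:2 N:1
  CH2 → C:1 H:2
  CH(CN) → C:2 H:1 N:1
  CH3 → C:1 H:3
Element totals:
  C: 6
  H: 8
  N: 2
Molecular formula: C6H8N2.
  M = 6(12.011) + 8(1.008) + 2(14.007)
    = 72.066 + 8.064 + 28.014 = 108.144

108.14 g/mol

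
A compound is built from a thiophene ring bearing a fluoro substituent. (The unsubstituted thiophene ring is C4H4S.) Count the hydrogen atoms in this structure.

Atom tally by fragment:
  thiophene ring core → C:4 H:4 S:1
  (− 1 ring H displaced by substituents)
  + F → F:1
Element totals:
  C: 4
  H: 3
  F: 1
  S: 1

3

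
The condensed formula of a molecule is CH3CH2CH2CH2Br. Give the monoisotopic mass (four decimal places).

135.9888

Atom tally by fragment:
  CH3 → C:1 H:3
  CH2 → C:1 H:2
  CH2 → C:1 H:2
  CH2Br → C:1 H:2 Br:1
Element totals:
  C: 4
  H: 9
  Br: 1
Molecular formula: C4H9Br.
  M = 4(12.0) + 9(1.007825) + 78.918338
    = 48.000000 + 9.070425 + 78.918338 = 135.988763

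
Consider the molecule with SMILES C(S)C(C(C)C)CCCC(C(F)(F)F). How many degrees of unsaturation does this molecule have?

0

Atom tally by fragment:
  HSCH2 → C:1 H:3 S:1
  CH(CH(CH3)2) → C:4 H:8
  CH2 → C:1 H:2
  CH2 → C:1 H:2
  CH2 → C:1 H:2
  CH2CF3 → C:2 H:2 F:3
Element totals:
  C: 10
  H: 19
  F: 3
  S: 1
Molecular formula: C10H19F3S.
DoU = (2C + 2 + N − H − X) / 2 = (2·10 + 2 + 0 − 19 − 3) / 2 = 0.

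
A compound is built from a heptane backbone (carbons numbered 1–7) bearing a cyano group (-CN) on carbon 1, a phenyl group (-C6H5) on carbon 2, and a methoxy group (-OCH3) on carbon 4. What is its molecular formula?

C15H21NO

Atom tally by fragment:
  NCCH2 → C:2 H:2 N:1
  CH(C6H5) → C:7 H:6
  CH2 → C:1 H:2
  CH(OCH3) → C:2 H:4 O:1
  CH2 → C:1 H:2
  CH2 → C:1 H:2
  CH3 → C:1 H:3
Element totals:
  C: 15
  H: 21
  N: 1
  O: 1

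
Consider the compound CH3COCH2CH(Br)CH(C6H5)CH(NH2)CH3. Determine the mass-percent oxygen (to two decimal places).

Atom tally by fragment:
  CH3COCH2 → C:3 H:5 O:1
  CH(Br) → C:1 H:1 Br:1
  CH(C6H5) → C:7 H:6
  CH(NH2) → C:1 H:3 N:1
  CH3 → C:1 H:3
Element totals:
  C: 13
  H: 18
  Br: 1
  N: 1
  O: 1
Molecular formula: C13H18BrNO.
Molar mass = 284.197 g/mol.
Mass from O: 1 × 15.999 = 15.999 g/mol.
%O = 15.999 / 284.197 × 100 = 5.63%.

5.63%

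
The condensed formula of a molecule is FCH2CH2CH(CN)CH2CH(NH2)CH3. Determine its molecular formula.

Element totals:
  C: 7
  H: 13
  F: 1
  N: 2

C7H13FN2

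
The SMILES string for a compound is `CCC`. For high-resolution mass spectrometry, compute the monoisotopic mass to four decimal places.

44.0626

Atom tally by fragment:
  CH3 → C:1 H:3
  CH2 → C:1 H:2
  CH3 → C:1 H:3
Element totals:
  C: 3
  H: 8
Molecular formula: C3H8.
  M = 3(12.0) + 8(1.007825)
    = 36.000000 + 8.062600 = 44.062600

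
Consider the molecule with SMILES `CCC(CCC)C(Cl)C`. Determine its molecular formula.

Atom tally by fragment:
  CH3 → C:1 H:3
  CH2 → C:1 H:2
  CH(CH2CH2CH3) → C:4 H:8
  CH(Cl) → C:1 H:1 Cl:1
  CH3 → C:1 H:3
Element totals:
  C: 8
  H: 17
  Cl: 1

C8H17Cl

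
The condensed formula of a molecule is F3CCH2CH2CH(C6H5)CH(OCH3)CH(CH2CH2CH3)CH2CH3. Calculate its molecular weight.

316.41 g/mol

Atom tally by fragment:
  F3CCH2 → C:2 H:2 F:3
  CH2 → C:1 H:2
  CH(C6H5) → C:7 H:6
  CH(OCH3) → C:2 H:4 O:1
  CH(CH2CH2CH3) → C:4 H:8
  CH2 → C:1 H:2
  CH3 → C:1 H:3
Element totals:
  C: 18
  H: 27
  F: 3
  O: 1
Molecular formula: C18H27F3O.
  M = 18(12.011) + 27(1.008) + 3(18.998) + 15.999
    = 216.198 + 27.216 + 56.994 + 15.999 = 316.407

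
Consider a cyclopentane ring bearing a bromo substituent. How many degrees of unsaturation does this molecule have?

Atom tally by fragment:
  cyclopentane ring core → C:5 H:10
  (− 1 ring H displaced by substituents)
  + Br → Br:1
Element totals:
  C: 5
  H: 9
  Br: 1
Molecular formula: C5H9Br.
DoU = (2C + 2 + N − H − X) / 2 = (2·5 + 2 + 0 − 9 − 1) / 2 = 1.

1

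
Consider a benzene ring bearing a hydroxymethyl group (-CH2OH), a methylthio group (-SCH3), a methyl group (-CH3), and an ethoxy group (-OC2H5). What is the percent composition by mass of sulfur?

15.10%

Atom tally by fragment:
  benzene ring core → C:6 H:6
  (− 4 ring H displaced by substituents)
  + CH2OH → C:1 H:3 O:1
  + SCH3 → C:1 H:3 S:1
  + CH3 → C:1 H:3
  + OC2H5 → C:2 H:5 O:1
Element totals:
  C: 11
  H: 16
  O: 2
  S: 1
Molecular formula: C11H16O2S.
Molar mass = 212.307 g/mol.
Mass from S: 1 × 32.06 = 32.060 g/mol.
%S = 32.060 / 212.307 × 100 = 15.10%.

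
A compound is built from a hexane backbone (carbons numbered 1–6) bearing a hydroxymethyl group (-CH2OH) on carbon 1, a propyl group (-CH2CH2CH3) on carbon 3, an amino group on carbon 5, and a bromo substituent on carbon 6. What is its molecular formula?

Atom tally by fragment:
  HOCH2CH2 → C:2 H:5 O:1
  CH2 → C:1 H:2
  CH(CH2CH2CH3) → C:4 H:8
  CH2 → C:1 H:2
  CH(NH2) → C:1 H:3 N:1
  CH2Br → C:1 H:2 Br:1
Element totals:
  C: 10
  H: 22
  Br: 1
  N: 1
  O: 1

C10H22BrNO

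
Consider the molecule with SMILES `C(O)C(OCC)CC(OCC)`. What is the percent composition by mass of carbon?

59.23%

Atom tally by fragment:
  HOCH2 → C:1 H:3 O:1
  CH(OC2H5) → C:3 H:6 O:1
  CH2 → C:1 H:2
  CH2OC2H5 → C:3 H:7 O:1
Element totals:
  C: 8
  H: 18
  O: 3
Molecular formula: C8H18O3.
Molar mass = 162.229 g/mol.
Mass from C: 8 × 12.011 = 96.088 g/mol.
%C = 96.088 / 162.229 × 100 = 59.23%.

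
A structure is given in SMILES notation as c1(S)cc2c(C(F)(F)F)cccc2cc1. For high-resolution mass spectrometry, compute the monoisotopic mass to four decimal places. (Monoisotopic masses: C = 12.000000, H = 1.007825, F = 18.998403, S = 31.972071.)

Atom tally by fragment:
  naphthalene ring system core → C:10 H:8
  (− 2 ring H displaced by substituents)
  + SH → S:1 H:1
  + CF3 → C:1 F:3
Element totals:
  C: 11
  H: 7
  F: 3
  S: 1
Molecular formula: C11H7F3S.
  M = 11(12.0) + 7(1.007825) + 3(18.998403) + 31.972071
    = 132.000000 + 7.054775 + 56.995209 + 31.972071 = 228.022055

228.0221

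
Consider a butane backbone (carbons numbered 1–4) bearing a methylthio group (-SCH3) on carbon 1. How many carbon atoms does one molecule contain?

Atom tally by fragment:
  CH3SCH2 → C:2 H:5 S:1
  CH2 → C:1 H:2
  CH2 → C:1 H:2
  CH3 → C:1 H:3
Element totals:
  C: 5
  H: 12
  S: 1

5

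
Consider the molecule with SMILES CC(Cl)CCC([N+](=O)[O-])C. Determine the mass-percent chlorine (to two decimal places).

Atom tally by fragment:
  CH3 → C:1 H:3
  CH(Cl) → C:1 H:1 Cl:1
  CH2 → C:1 H:2
  CH2 → C:1 H:2
  CH(NO2) → C:1 H:1 N:1 O:2
  CH3 → C:1 H:3
Element totals:
  C: 6
  H: 12
  Cl: 1
  N: 1
  O: 2
Molecular formula: C6H12ClNO2.
Molar mass = 165.617 g/mol.
Mass from Cl: 1 × 35.45 = 35.450 g/mol.
%Cl = 35.450 / 165.617 × 100 = 21.40%.

21.40%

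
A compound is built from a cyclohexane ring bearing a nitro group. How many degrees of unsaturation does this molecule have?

2

Atom tally by fragment:
  cyclohexane ring core → C:6 H:12
  (− 1 ring H displaced by substituents)
  + NO2 → N:1 O:2
Element totals:
  C: 6
  H: 11
  N: 1
  O: 2
Molecular formula: C6H11NO2.
DoU = (2C + 2 + N − H − X) / 2 = (2·6 + 2 + 1 − 11 − 0) / 2 = 2.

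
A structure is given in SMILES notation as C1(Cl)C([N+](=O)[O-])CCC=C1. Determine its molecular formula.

C6H8ClNO2

Atom tally by fragment:
  cyclohexene ring core → C:6 H:10
  (− 2 ring H displaced by substituents)
  + Cl → Cl:1
  + NO2 → N:1 O:2
Element totals:
  C: 6
  H: 8
  Cl: 1
  N: 1
  O: 2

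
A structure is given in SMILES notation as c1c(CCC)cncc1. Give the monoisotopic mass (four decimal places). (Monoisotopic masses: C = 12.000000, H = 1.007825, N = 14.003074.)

121.0891

Atom tally by fragment:
  pyridine ring core → C:5 H:5 N:1
  (− 1 ring H displaced by substituents)
  + CH2CH2CH3 → C:3 H:7
Element totals:
  C: 8
  H: 11
  N: 1
Molecular formula: C8H11N.
  M = 8(12.0) + 11(1.007825) + 14.003074
    = 96.000000 + 11.086075 + 14.003074 = 121.089149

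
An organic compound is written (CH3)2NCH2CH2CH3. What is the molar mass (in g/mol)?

87.17 g/mol

Element totals:
  C: 5
  H: 13
  N: 1
Molecular formula: C5H13N.
  M = 5(12.011) + 13(1.008) + 14.007
    = 60.055 + 13.104 + 14.007 = 87.166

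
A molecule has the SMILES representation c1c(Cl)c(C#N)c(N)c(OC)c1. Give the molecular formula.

Atom tally by fragment:
  benzene ring core → C:6 H:6
  (− 4 ring H displaced by substituents)
  + Cl → Cl:1
  + CN → C:1 N:1
  + NH2 → N:1 H:2
  + OCH3 → C:1 H:3 O:1
Element totals:
  C: 8
  H: 7
  Cl: 1
  N: 2
  O: 1

C8H7ClN2O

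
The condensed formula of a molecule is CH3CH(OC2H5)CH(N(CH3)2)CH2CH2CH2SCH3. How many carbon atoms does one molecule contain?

Element totals:
  C: 11
  H: 25
  N: 1
  O: 1
  S: 1

11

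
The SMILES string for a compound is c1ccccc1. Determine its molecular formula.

Atom tally by fragment:
  benzene ring core → C:6 H:6
Element totals:
  C: 6
  H: 6

C6H6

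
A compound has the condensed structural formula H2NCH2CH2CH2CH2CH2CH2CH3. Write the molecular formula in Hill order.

C7H17N

Element totals:
  C: 7
  H: 17
  N: 1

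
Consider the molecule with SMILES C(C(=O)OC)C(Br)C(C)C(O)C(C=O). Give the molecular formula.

C9H15BrO4

Atom tally by fragment:
  CH3OOCCH2 → C:3 H:5 O:2
  CH(Br) → C:1 H:1 Br:1
  CH(CH3) → C:2 H:4
  CH(OH) → C:1 H:2 O:1
  CH2CHO → C:2 H:3 O:1
Element totals:
  C: 9
  H: 15
  Br: 1
  O: 4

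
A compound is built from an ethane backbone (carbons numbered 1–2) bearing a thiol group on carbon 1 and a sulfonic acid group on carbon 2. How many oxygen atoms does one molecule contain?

Atom tally by fragment:
  HSCH2 → C:1 H:3 S:1
  CH2SO3H → C:1 H:3 S:1 O:3
Element totals:
  C: 2
  H: 6
  O: 3
  S: 2

3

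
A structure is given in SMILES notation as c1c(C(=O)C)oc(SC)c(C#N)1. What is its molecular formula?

Atom tally by fragment:
  furan ring core → C:4 H:4 O:1
  (− 3 ring H displaced by substituents)
  + COCH3 → C:2 H:3 O:1
  + SCH3 → C:1 H:3 S:1
  + CN → C:1 N:1
Element totals:
  C: 8
  H: 7
  N: 1
  O: 2
  S: 1

C8H7NO2S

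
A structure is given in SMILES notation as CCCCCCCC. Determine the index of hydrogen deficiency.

Atom tally by fragment:
  CH3 → C:1 H:3
  CH2 → C:1 H:2
  CH2 → C:1 H:2
  CH2 → C:1 H:2
  CH2 → C:1 H:2
  CH2 → C:1 H:2
  CH2 → C:1 H:2
  CH3 → C:1 H:3
Element totals:
  C: 8
  H: 18
Molecular formula: C8H18.
DoU = (2C + 2 + N − H − X) / 2 = (2·8 + 2 + 0 − 18 − 0) / 2 = 0.

0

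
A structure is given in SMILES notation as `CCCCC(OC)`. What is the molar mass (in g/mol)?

Atom tally by fragment:
  CH3 → C:1 H:3
  CH2 → C:1 H:2
  CH2 → C:1 H:2
  CH2 → C:1 H:2
  CH2OCH3 → C:2 H:5 O:1
Element totals:
  C: 6
  H: 14
  O: 1
Molecular formula: C6H14O.
  M = 6(12.011) + 14(1.008) + 15.999
    = 72.066 + 14.112 + 15.999 = 102.177

102.18 g/mol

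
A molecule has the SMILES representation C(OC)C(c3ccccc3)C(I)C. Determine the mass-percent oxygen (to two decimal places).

Atom tally by fragment:
  CH3OCH2 → C:2 H:5 O:1
  CH(C6H5) → C:7 H:6
  CH(I) → C:1 H:1 I:1
  CH3 → C:1 H:3
Element totals:
  C: 11
  H: 15
  I: 1
  O: 1
Molecular formula: C11H15IO.
Molar mass = 290.144 g/mol.
Mass from O: 1 × 15.999 = 15.999 g/mol.
%O = 15.999 / 290.144 × 100 = 5.51%.

5.51%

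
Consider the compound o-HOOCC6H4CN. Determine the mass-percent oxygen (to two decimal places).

21.75%

Atom tally by fragment:
  benzene ring core → C:6 H:6
  (− 2 ring H displaced by substituents)
  + COOH → C:1 H:1 O:2
  + CN → C:1 N:1
Element totals:
  C: 8
  H: 5
  N: 1
  O: 2
Molecular formula: C8H5NO2.
Molar mass = 147.133 g/mol.
Mass from O: 2 × 15.999 = 31.998 g/mol.
%O = 31.998 / 147.133 × 100 = 21.75%.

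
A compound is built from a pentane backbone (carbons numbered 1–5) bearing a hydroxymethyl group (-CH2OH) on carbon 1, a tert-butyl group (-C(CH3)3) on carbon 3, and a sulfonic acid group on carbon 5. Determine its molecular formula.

Atom tally by fragment:
  HOCH2CH2 → C:2 H:5 O:1
  CH2 → C:1 H:2
  CH(C(CH3)3) → C:5 H:10
  CH2 → C:1 H:2
  CH2SO3H → C:1 H:3 S:1 O:3
Element totals:
  C: 10
  H: 22
  O: 4
  S: 1

C10H22O4S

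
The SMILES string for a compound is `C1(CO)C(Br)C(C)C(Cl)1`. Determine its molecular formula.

Atom tally by fragment:
  cyclobutane ring core → C:4 H:8
  (− 4 ring H displaced by substituents)
  + CH2OH → C:1 H:3 O:1
  + Br → Br:1
  + CH3 → C:1 H:3
  + Cl → Cl:1
Element totals:
  C: 6
  H: 10
  Br: 1
  Cl: 1
  O: 1

C6H10BrClO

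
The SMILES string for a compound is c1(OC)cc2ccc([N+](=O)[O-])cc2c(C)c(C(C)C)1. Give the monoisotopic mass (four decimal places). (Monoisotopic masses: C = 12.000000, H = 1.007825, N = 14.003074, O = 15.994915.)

Atom tally by fragment:
  naphthalene ring system core → C:10 H:8
  (− 4 ring H displaced by substituents)
  + OCH3 → C:1 H:3 O:1
  + NO2 → N:1 O:2
  + CH3 → C:1 H:3
  + CH(CH3)2 → C:3 H:7
Element totals:
  C: 15
  H: 17
  N: 1
  O: 3
Molecular formula: C15H17NO3.
  M = 15(12.0) + 17(1.007825) + 14.003074 + 3(15.994915)
    = 180.000000 + 17.133025 + 14.003074 + 47.984745 = 259.120844

259.1208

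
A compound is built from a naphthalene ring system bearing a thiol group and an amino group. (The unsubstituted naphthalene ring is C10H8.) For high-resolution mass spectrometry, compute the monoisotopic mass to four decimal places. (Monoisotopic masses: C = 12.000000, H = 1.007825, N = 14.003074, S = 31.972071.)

175.0456

Atom tally by fragment:
  naphthalene ring system core → C:10 H:8
  (− 2 ring H displaced by substituents)
  + SH → S:1 H:1
  + NH2 → N:1 H:2
Element totals:
  C: 10
  H: 9
  N: 1
  S: 1
Molecular formula: C10H9NS.
  M = 10(12.0) + 9(1.007825) + 14.003074 + 31.972071
    = 120.000000 + 9.070425 + 14.003074 + 31.972071 = 175.045570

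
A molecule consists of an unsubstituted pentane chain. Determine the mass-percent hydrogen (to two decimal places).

16.76%

Atom tally by fragment:
  CH3 → C:1 H:3
  CH2 → C:1 H:2
  CH2 → C:1 H:2
  CH2 → C:1 H:2
  CH3 → C:1 H:3
Element totals:
  C: 5
  H: 12
Molecular formula: C5H12.
Molar mass = 72.151 g/mol.
Mass from H: 12 × 1.008 = 12.096 g/mol.
%H = 12.096 / 72.151 × 100 = 16.76%.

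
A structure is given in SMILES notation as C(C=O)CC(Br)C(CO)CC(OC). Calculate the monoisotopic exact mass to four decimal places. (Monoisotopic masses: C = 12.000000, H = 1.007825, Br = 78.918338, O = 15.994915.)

252.0361

Atom tally by fragment:
  OHCCH2 → C:2 H:3 O:1
  CH2 → C:1 H:2
  CH(Br) → C:1 H:1 Br:1
  CH(CH2OH) → C:2 H:4 O:1
  CH2 → C:1 H:2
  CH2OCH3 → C:2 H:5 O:1
Element totals:
  C: 9
  H: 17
  Br: 1
  O: 3
Molecular formula: C9H17BrO3.
  M = 9(12.0) + 17(1.007825) + 78.918338 + 3(15.994915)
    = 108.000000 + 17.133025 + 78.918338 + 47.984745 = 252.036108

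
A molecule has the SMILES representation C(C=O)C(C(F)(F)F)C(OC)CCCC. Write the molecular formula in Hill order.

Atom tally by fragment:
  OHCCH2 → C:2 H:3 O:1
  CH(CF3) → C:2 H:1 F:3
  CH(OCH3) → C:2 H:4 O:1
  CH2 → C:1 H:2
  CH2 → C:1 H:2
  CH2 → C:1 H:2
  CH3 → C:1 H:3
Element totals:
  C: 10
  H: 17
  F: 3
  O: 2

C10H17F3O2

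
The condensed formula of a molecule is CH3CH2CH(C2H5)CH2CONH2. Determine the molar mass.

Atom tally by fragment:
  CH3 → C:1 H:3
  CH2 → C:1 H:2
  CH(C2H5) → C:3 H:6
  CH2CONH2 → C:2 H:4 O:1 N:1
Element totals:
  C: 7
  H: 15
  N: 1
  O: 1
Molecular formula: C7H15NO.
  M = 7(12.011) + 15(1.008) + 14.007 + 15.999
    = 84.077 + 15.120 + 14.007 + 15.999 = 129.203

129.20 g/mol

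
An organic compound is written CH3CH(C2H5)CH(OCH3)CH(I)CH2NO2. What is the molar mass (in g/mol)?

301.12 g/mol

Atom tally by fragment:
  CH3 → C:1 H:3
  CH(C2H5) → C:3 H:6
  CH(OCH3) → C:2 H:4 O:1
  CH(I) → C:1 H:1 I:1
  CH2NO2 → C:1 H:2 N:1 O:2
Element totals:
  C: 8
  H: 16
  I: 1
  N: 1
  O: 3
Molecular formula: C8H16INO3.
  M = 8(12.011) + 16(1.008) + 126.904 + 14.007 + 3(15.999)
    = 96.088 + 16.128 + 126.904 + 14.007 + 47.997 = 301.124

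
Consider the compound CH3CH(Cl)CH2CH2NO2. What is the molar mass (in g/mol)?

137.56 g/mol

Atom tally by fragment:
  CH3 → C:1 H:3
  CH(Cl) → C:1 H:1 Cl:1
  CH2 → C:1 H:2
  CH2NO2 → C:1 H:2 N:1 O:2
Element totals:
  C: 4
  H: 8
  Cl: 1
  N: 1
  O: 2
Molecular formula: C4H8ClNO2.
  M = 4(12.011) + 8(1.008) + 35.45 + 14.007 + 2(15.999)
    = 48.044 + 8.064 + 35.450 + 14.007 + 31.998 = 137.563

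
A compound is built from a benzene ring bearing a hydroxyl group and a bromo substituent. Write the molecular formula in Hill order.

Atom tally by fragment:
  benzene ring core → C:6 H:6
  (− 2 ring H displaced by substituents)
  + OH → O:1 H:1
  + Br → Br:1
Element totals:
  C: 6
  H: 5
  Br: 1
  O: 1

C6H5BrO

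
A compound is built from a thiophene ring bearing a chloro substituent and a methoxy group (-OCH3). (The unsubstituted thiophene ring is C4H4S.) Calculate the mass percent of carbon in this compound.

Atom tally by fragment:
  thiophene ring core → C:4 H:4 S:1
  (− 2 ring H displaced by substituents)
  + Cl → Cl:1
  + OCH3 → C:1 H:3 O:1
Element totals:
  C: 5
  H: 5
  Cl: 1
  O: 1
  S: 1
Molecular formula: C5H5ClOS.
Molar mass = 148.604 g/mol.
Mass from C: 5 × 12.011 = 60.055 g/mol.
%C = 60.055 / 148.604 × 100 = 40.41%.

40.41%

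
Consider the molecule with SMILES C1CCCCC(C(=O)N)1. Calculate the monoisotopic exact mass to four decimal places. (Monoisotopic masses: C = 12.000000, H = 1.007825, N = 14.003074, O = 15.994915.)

127.0997

Atom tally by fragment:
  cyclohexane ring core → C:6 H:12
  (− 1 ring H displaced by substituents)
  + CONH2 → C:1 H:2 O:1 N:1
Element totals:
  C: 7
  H: 13
  N: 1
  O: 1
Molecular formula: C7H13NO.
  M = 7(12.0) + 13(1.007825) + 14.003074 + 15.994915
    = 84.000000 + 13.101725 + 14.003074 + 15.994915 = 127.099714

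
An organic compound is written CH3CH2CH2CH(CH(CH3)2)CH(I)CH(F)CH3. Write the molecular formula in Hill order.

C10H20FI

Atom tally by fragment:
  CH3 → C:1 H:3
  CH2 → C:1 H:2
  CH2 → C:1 H:2
  CH(CH(CH3)2) → C:4 H:8
  CH(I) → C:1 H:1 I:1
  CH(F) → C:1 H:1 F:1
  CH3 → C:1 H:3
Element totals:
  C: 10
  H: 20
  F: 1
  I: 1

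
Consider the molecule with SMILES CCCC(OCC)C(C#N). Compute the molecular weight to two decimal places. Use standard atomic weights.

Atom tally by fragment:
  CH3 → C:1 H:3
  CH2 → C:1 H:2
  CH2 → C:1 H:2
  CH(OC2H5) → C:3 H:6 O:1
  CH2CN → C:2 H:2 N:1
Element totals:
  C: 8
  H: 15
  N: 1
  O: 1
Molecular formula: C8H15NO.
  M = 8(12.011) + 15(1.008) + 14.007 + 15.999
    = 96.088 + 15.120 + 14.007 + 15.999 = 141.214

141.21 g/mol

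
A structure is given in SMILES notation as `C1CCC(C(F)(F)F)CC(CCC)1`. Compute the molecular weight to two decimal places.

194.24 g/mol

Atom tally by fragment:
  cyclohexane ring core → C:6 H:12
  (− 2 ring H displaced by substituents)
  + CF3 → C:1 F:3
  + CH2CH2CH3 → C:3 H:7
Element totals:
  C: 10
  H: 17
  F: 3
Molecular formula: C10H17F3.
  M = 10(12.011) + 17(1.008) + 3(18.998)
    = 120.110 + 17.136 + 56.994 = 194.240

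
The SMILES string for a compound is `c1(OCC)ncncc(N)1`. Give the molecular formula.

C6H9N3O

Atom tally by fragment:
  pyrimidine ring core → C:4 H:4 N:2
  (− 2 ring H displaced by substituents)
  + OC2H5 → C:2 H:5 O:1
  + NH2 → N:1 H:2
Element totals:
  C: 6
  H: 9
  N: 3
  O: 1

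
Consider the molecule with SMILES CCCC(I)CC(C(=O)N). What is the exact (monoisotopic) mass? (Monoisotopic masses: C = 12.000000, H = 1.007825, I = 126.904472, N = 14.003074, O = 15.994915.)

Atom tally by fragment:
  CH3 → C:1 H:3
  CH2 → C:1 H:2
  CH2 → C:1 H:2
  CH(I) → C:1 H:1 I:1
  CH2 → C:1 H:2
  CH2CONH2 → C:2 H:4 O:1 N:1
Element totals:
  C: 7
  H: 14
  I: 1
  N: 1
  O: 1
Molecular formula: C7H14INO.
  M = 7(12.0) + 14(1.007825) + 126.904472 + 14.003074 + 15.994915
    = 84.000000 + 14.109550 + 126.904472 + 14.003074 + 15.994915 = 255.012011

255.0120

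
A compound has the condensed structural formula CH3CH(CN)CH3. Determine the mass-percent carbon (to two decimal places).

69.52%

Element totals:
  C: 4
  H: 7
  N: 1
Molecular formula: C4H7N.
Molar mass = 69.107 g/mol.
Mass from C: 4 × 12.011 = 48.044 g/mol.
%C = 48.044 / 69.107 × 100 = 69.52%.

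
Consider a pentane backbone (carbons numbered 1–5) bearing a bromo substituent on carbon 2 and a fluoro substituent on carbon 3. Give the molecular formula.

C5H10BrF

Atom tally by fragment:
  CH3 → C:1 H:3
  CH(Br) → C:1 H:1 Br:1
  CH(F) → C:1 H:1 F:1
  CH2 → C:1 H:2
  CH3 → C:1 H:3
Element totals:
  C: 5
  H: 10
  Br: 1
  F: 1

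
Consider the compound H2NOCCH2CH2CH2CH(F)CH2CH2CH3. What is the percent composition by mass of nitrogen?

Element totals:
  C: 8
  H: 16
  F: 1
  N: 1
  O: 1
Molecular formula: C8H16FNO.
Molar mass = 161.220 g/mol.
Mass from N: 1 × 14.007 = 14.007 g/mol.
%N = 14.007 / 161.220 × 100 = 8.69%.

8.69%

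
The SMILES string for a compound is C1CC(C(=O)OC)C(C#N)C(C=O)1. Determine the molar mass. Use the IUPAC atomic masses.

181.19 g/mol

Atom tally by fragment:
  cyclopentane ring core → C:5 H:10
  (− 3 ring H displaced by substituents)
  + COOCH3 → C:2 H:3 O:2
  + CN → C:1 N:1
  + CHO → C:1 H:1 O:1
Element totals:
  C: 9
  H: 11
  N: 1
  O: 3
Molecular formula: C9H11NO3.
  M = 9(12.011) + 11(1.008) + 14.007 + 3(15.999)
    = 108.099 + 11.088 + 14.007 + 47.997 = 181.191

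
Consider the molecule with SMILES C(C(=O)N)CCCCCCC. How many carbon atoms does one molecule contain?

9

Atom tally by fragment:
  H2NOCCH2 → C:2 H:4 O:1 N:1
  CH2 → C:1 H:2
  CH2 → C:1 H:2
  CH2 → C:1 H:2
  CH2 → C:1 H:2
  CH2 → C:1 H:2
  CH2 → C:1 H:2
  CH3 → C:1 H:3
Element totals:
  C: 9
  H: 19
  N: 1
  O: 1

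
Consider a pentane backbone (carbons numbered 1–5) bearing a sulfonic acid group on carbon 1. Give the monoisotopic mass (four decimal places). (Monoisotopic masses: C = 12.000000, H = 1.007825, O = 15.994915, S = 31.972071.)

152.0507

Atom tally by fragment:
  HO3SCH2 → C:1 H:3 S:1 O:3
  CH2 → C:1 H:2
  CH2 → C:1 H:2
  CH2 → C:1 H:2
  CH3 → C:1 H:3
Element totals:
  C: 5
  H: 12
  O: 3
  S: 1
Molecular formula: C5H12O3S.
  M = 5(12.0) + 12(1.007825) + 3(15.994915) + 31.972071
    = 60.000000 + 12.093900 + 47.984745 + 31.972071 = 152.050716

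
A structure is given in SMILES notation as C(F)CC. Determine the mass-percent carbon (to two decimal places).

Atom tally by fragment:
  FCH2 → C:1 H:2 F:1
  CH2 → C:1 H:2
  CH3 → C:1 H:3
Element totals:
  C: 3
  H: 7
  F: 1
Molecular formula: C3H7F.
Molar mass = 62.087 g/mol.
Mass from C: 3 × 12.011 = 36.033 g/mol.
%C = 36.033 / 62.087 × 100 = 58.04%.

58.04%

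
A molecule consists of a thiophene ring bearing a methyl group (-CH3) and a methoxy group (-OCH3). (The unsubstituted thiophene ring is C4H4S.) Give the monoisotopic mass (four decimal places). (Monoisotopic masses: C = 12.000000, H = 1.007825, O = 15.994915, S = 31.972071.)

128.0296

Atom tally by fragment:
  thiophene ring core → C:4 H:4 S:1
  (− 2 ring H displaced by substituents)
  + CH3 → C:1 H:3
  + OCH3 → C:1 H:3 O:1
Element totals:
  C: 6
  H: 8
  O: 1
  S: 1
Molecular formula: C6H8OS.
  M = 6(12.0) + 8(1.007825) + 15.994915 + 31.972071
    = 72.000000 + 8.062600 + 15.994915 + 31.972071 = 128.029586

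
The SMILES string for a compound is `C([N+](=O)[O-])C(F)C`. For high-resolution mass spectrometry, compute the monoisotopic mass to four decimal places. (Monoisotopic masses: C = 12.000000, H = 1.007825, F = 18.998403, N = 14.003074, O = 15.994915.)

107.0383

Atom tally by fragment:
  O2NCH2 → C:1 H:2 N:1 O:2
  CH(F) → C:1 H:1 F:1
  CH3 → C:1 H:3
Element totals:
  C: 3
  H: 6
  F: 1
  N: 1
  O: 2
Molecular formula: C3H6FNO2.
  M = 3(12.0) + 6(1.007825) + 18.998403 + 14.003074 + 2(15.994915)
    = 36.000000 + 6.046950 + 18.998403 + 14.003074 + 31.989830 = 107.038257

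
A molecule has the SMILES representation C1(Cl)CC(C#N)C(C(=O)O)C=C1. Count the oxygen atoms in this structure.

Atom tally by fragment:
  cyclohexene ring core → C:6 H:10
  (− 3 ring H displaced by substituents)
  + Cl → Cl:1
  + CN → C:1 N:1
  + COOH → C:1 H:1 O:2
Element totals:
  C: 8
  H: 8
  Cl: 1
  N: 1
  O: 2

2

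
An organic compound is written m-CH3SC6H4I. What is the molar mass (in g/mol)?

Atom tally by fragment:
  benzene ring core → C:6 H:6
  (− 2 ring H displaced by substituents)
  + SCH3 → C:1 H:3 S:1
  + I → I:1
Element totals:
  C: 7
  H: 7
  I: 1
  S: 1
Molecular formula: C7H7IS.
  M = 7(12.011) + 7(1.008) + 126.904 + 32.06
    = 84.077 + 7.056 + 126.904 + 32.060 = 250.097

250.10 g/mol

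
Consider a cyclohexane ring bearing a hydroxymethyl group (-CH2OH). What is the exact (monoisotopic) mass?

Atom tally by fragment:
  cyclohexane ring core → C:6 H:12
  (− 1 ring H displaced by substituents)
  + CH2OH → C:1 H:3 O:1
Element totals:
  C: 7
  H: 14
  O: 1
Molecular formula: C7H14O.
  M = 7(12.0) + 14(1.007825) + 15.994915
    = 84.000000 + 14.109550 + 15.994915 = 114.104465

114.1045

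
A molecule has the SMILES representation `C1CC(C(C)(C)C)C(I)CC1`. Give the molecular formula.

C10H19I

Atom tally by fragment:
  cyclohexane ring core → C:6 H:12
  (− 2 ring H displaced by substituents)
  + C(CH3)3 → C:4 H:9
  + I → I:1
Element totals:
  C: 10
  H: 19
  I: 1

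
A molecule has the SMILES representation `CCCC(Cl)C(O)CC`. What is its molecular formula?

C7H15ClO

Atom tally by fragment:
  CH3 → C:1 H:3
  CH2 → C:1 H:2
  CH2 → C:1 H:2
  CH(Cl) → C:1 H:1 Cl:1
  CH(OH) → C:1 H:2 O:1
  CH2 → C:1 H:2
  CH3 → C:1 H:3
Element totals:
  C: 7
  H: 15
  Cl: 1
  O: 1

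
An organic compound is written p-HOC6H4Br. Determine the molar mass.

Atom tally by fragment:
  benzene ring core → C:6 H:6
  (− 2 ring H displaced by substituents)
  + OH → O:1 H:1
  + Br → Br:1
Element totals:
  C: 6
  H: 5
  Br: 1
  O: 1
Molecular formula: C6H5BrO.
  M = 6(12.011) + 5(1.008) + 79.904 + 15.999
    = 72.066 + 5.040 + 79.904 + 15.999 = 173.009

173.01 g/mol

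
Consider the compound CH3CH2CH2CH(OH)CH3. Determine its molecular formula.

Atom tally by fragment:
  CH3 → C:1 H:3
  CH2 → C:1 H:2
  CH2 → C:1 H:2
  CH(OH) → C:1 H:2 O:1
  CH3 → C:1 H:3
Element totals:
  C: 5
  H: 12
  O: 1

C5H12O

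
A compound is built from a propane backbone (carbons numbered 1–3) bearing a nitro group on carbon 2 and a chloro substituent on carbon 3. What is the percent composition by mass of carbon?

29.17%

Atom tally by fragment:
  CH3 → C:1 H:3
  CH(NO2) → C:1 H:1 N:1 O:2
  CH2Cl → C:1 H:2 Cl:1
Element totals:
  C: 3
  H: 6
  Cl: 1
  N: 1
  O: 2
Molecular formula: C3H6ClNO2.
Molar mass = 123.536 g/mol.
Mass from C: 3 × 12.011 = 36.033 g/mol.
%C = 36.033 / 123.536 × 100 = 29.17%.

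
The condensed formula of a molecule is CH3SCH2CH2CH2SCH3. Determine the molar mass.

136.27 g/mol

Atom tally by fragment:
  CH3SCH2 → C:2 H:5 S:1
  CH2 → C:1 H:2
  CH2SCH3 → C:2 H:5 S:1
Element totals:
  C: 5
  H: 12
  S: 2
Molecular formula: C5H12S2.
  M = 5(12.011) + 12(1.008) + 2(32.06)
    = 60.055 + 12.096 + 64.120 = 136.271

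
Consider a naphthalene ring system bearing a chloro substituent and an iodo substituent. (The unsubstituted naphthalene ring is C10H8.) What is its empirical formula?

Atom tally by fragment:
  naphthalene ring system core → C:10 H:8
  (− 2 ring H displaced by substituents)
  + Cl → Cl:1
  + I → I:1
Element totals:
  C: 10
  H: 6
  Cl: 1
  I: 1
Molecular formula: C10H6ClI.
gcd of subscripts (10, 1, 6, 1) = 1, so the empirical formula equals the molecular formula.

C10H6ClI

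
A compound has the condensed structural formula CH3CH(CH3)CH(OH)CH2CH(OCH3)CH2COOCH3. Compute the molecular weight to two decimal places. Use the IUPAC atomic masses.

Atom tally by fragment:
  CH3 → C:1 H:3
  CH(CH3) → C:2 H:4
  CH(OH) → C:1 H:2 O:1
  CH2 → C:1 H:2
  CH(OCH3) → C:2 H:4 O:1
  CH2COOCH3 → C:3 H:5 O:2
Element totals:
  C: 10
  H: 20
  O: 4
Molecular formula: C10H20O4.
  M = 10(12.011) + 20(1.008) + 4(15.999)
    = 120.110 + 20.160 + 63.996 = 204.266

204.27 g/mol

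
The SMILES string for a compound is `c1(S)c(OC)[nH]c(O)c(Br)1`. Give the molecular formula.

C5H6BrNO2S

Atom tally by fragment:
  pyrrole ring core → C:4 H:5 N:1
  (− 4 ring H displaced by substituents)
  + SH → S:1 H:1
  + OCH3 → C:1 H:3 O:1
  + OH → O:1 H:1
  + Br → Br:1
Element totals:
  C: 5
  H: 6
  Br: 1
  N: 1
  O: 2
  S: 1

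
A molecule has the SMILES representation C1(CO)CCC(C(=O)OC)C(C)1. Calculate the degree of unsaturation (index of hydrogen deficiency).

Atom tally by fragment:
  cyclopentane ring core → C:5 H:10
  (− 3 ring H displaced by substituents)
  + CH2OH → C:1 H:3 O:1
  + COOCH3 → C:2 H:3 O:2
  + CH3 → C:1 H:3
Element totals:
  C: 9
  H: 16
  O: 3
Molecular formula: C9H16O3.
DoU = (2C + 2 + N − H − X) / 2 = (2·9 + 2 + 0 − 16 − 0) / 2 = 2.

2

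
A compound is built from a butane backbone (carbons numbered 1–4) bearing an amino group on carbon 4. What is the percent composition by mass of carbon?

65.69%

Atom tally by fragment:
  CH3 → C:1 H:3
  CH2 → C:1 H:2
  CH2 → C:1 H:2
  CH2NH2 → C:1 H:4 N:1
Element totals:
  C: 4
  H: 11
  N: 1
Molecular formula: C4H11N.
Molar mass = 73.139 g/mol.
Mass from C: 4 × 12.011 = 48.044 g/mol.
%C = 48.044 / 73.139 × 100 = 65.69%.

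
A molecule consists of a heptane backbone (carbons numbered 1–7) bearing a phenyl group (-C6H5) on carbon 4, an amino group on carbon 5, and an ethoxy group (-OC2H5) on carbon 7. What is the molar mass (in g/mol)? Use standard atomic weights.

Atom tally by fragment:
  CH3 → C:1 H:3
  CH2 → C:1 H:2
  CH2 → C:1 H:2
  CH(C6H5) → C:7 H:6
  CH(NH2) → C:1 H:3 N:1
  CH2 → C:1 H:2
  CH2OC2H5 → C:3 H:7 O:1
Element totals:
  C: 15
  H: 25
  N: 1
  O: 1
Molecular formula: C15H25NO.
  M = 15(12.011) + 25(1.008) + 14.007 + 15.999
    = 180.165 + 25.200 + 14.007 + 15.999 = 235.371

235.37 g/mol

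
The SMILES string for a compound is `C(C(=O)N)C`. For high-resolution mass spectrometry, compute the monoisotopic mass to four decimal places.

73.0528

Atom tally by fragment:
  H2NOCCH2 → C:2 H:4 O:1 N:1
  CH3 → C:1 H:3
Element totals:
  C: 3
  H: 7
  N: 1
  O: 1
Molecular formula: C3H7NO.
  M = 3(12.0) + 7(1.007825) + 14.003074 + 15.994915
    = 36.000000 + 7.054775 + 14.003074 + 15.994915 = 73.052764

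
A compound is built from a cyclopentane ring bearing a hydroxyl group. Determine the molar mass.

Atom tally by fragment:
  cyclopentane ring core → C:5 H:10
  (− 1 ring H displaced by substituents)
  + OH → O:1 H:1
Element totals:
  C: 5
  H: 10
  O: 1
Molecular formula: C5H10O.
  M = 5(12.011) + 10(1.008) + 15.999
    = 60.055 + 10.080 + 15.999 = 86.134

86.13 g/mol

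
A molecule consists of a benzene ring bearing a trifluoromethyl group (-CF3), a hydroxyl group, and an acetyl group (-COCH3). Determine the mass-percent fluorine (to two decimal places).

27.92%

Atom tally by fragment:
  benzene ring core → C:6 H:6
  (− 3 ring H displaced by substituents)
  + CF3 → C:1 F:3
  + OH → O:1 H:1
  + COCH3 → C:2 H:3 O:1
Element totals:
  C: 9
  H: 7
  F: 3
  O: 2
Molecular formula: C9H7F3O2.
Molar mass = 204.147 g/mol.
Mass from F: 3 × 18.998 = 56.994 g/mol.
%F = 56.994 / 204.147 × 100 = 27.92%.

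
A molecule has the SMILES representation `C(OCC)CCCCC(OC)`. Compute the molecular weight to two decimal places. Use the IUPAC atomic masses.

160.26 g/mol

Atom tally by fragment:
  C2H5OCH2 → C:3 H:7 O:1
  CH2 → C:1 H:2
  CH2 → C:1 H:2
  CH2 → C:1 H:2
  CH2 → C:1 H:2
  CH2OCH3 → C:2 H:5 O:1
Element totals:
  C: 9
  H: 20
  O: 2
Molecular formula: C9H20O2.
  M = 9(12.011) + 20(1.008) + 2(15.999)
    = 108.099 + 20.160 + 31.998 = 160.257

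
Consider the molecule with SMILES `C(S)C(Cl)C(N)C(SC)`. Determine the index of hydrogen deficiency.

Atom tally by fragment:
  HSCH2 → C:1 H:3 S:1
  CH(Cl) → C:1 H:1 Cl:1
  CH(NH2) → C:1 H:3 N:1
  CH2SCH3 → C:2 H:5 S:1
Element totals:
  C: 5
  H: 12
  Cl: 1
  N: 1
  S: 2
Molecular formula: C5H12ClNS2.
DoU = (2C + 2 + N − H − X) / 2 = (2·5 + 2 + 1 − 12 − 1) / 2 = 0.

0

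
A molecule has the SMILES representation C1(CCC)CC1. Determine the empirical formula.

Atom tally by fragment:
  cyclopropane ring core → C:3 H:6
  (− 1 ring H displaced by substituents)
  + CH2CH2CH3 → C:3 H:7
Element totals:
  C: 6
  H: 12
Molecular formula: C6H12.
gcd of subscripts = 6; dividing each by 6:
  C: 6/6 = 1
  H: 12/6 = 2

CH2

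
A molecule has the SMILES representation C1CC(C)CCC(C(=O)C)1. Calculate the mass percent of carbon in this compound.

77.09%

Atom tally by fragment:
  cyclohexane ring core → C:6 H:12
  (− 2 ring H displaced by substituents)
  + CH3 → C:1 H:3
  + COCH3 → C:2 H:3 O:1
Element totals:
  C: 9
  H: 16
  O: 1
Molecular formula: C9H16O.
Molar mass = 140.226 g/mol.
Mass from C: 9 × 12.011 = 108.099 g/mol.
%C = 108.099 / 140.226 × 100 = 77.09%.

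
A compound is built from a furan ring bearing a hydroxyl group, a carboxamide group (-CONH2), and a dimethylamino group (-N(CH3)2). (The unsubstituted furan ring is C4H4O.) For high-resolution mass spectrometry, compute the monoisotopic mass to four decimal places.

170.0691

Atom tally by fragment:
  furan ring core → C:4 H:4 O:1
  (− 3 ring H displaced by substituents)
  + OH → O:1 H:1
  + CONH2 → C:1 H:2 O:1 N:1
  + N(CH3)2 → N:1 C:2 H:6
Element totals:
  C: 7
  H: 10
  N: 2
  O: 3
Molecular formula: C7H10N2O3.
  M = 7(12.0) + 10(1.007825) + 2(14.003074) + 3(15.994915)
    = 84.000000 + 10.078250 + 28.006148 + 47.984745 = 170.069143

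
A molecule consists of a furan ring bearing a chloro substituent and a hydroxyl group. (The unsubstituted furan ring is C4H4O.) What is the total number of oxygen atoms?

2

Atom tally by fragment:
  furan ring core → C:4 H:4 O:1
  (− 2 ring H displaced by substituents)
  + Cl → Cl:1
  + OH → O:1 H:1
Element totals:
  C: 4
  H: 3
  Cl: 1
  O: 2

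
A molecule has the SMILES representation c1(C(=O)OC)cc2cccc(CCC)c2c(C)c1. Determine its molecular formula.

Atom tally by fragment:
  naphthalene ring system core → C:10 H:8
  (− 3 ring H displaced by substituents)
  + COOCH3 → C:2 H:3 O:2
  + CH2CH2CH3 → C:3 H:7
  + CH3 → C:1 H:3
Element totals:
  C: 16
  H: 18
  O: 2

C16H18O2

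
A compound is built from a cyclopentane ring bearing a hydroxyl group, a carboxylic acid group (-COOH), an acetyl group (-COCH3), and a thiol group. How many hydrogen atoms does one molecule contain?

12

Atom tally by fragment:
  cyclopentane ring core → C:5 H:10
  (− 4 ring H displaced by substituents)
  + OH → O:1 H:1
  + COOH → C:1 H:1 O:2
  + COCH3 → C:2 H:3 O:1
  + SH → S:1 H:1
Element totals:
  C: 8
  H: 12
  O: 4
  S: 1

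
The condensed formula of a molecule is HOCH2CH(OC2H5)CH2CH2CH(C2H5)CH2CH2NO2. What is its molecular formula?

C11H23NO4

Element totals:
  C: 11
  H: 23
  N: 1
  O: 4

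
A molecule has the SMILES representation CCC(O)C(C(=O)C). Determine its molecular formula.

Atom tally by fragment:
  CH3 → C:1 H:3
  CH2 → C:1 H:2
  CH(OH) → C:1 H:2 O:1
  CH2COCH3 → C:3 H:5 O:1
Element totals:
  C: 6
  H: 12
  O: 2

C6H12O2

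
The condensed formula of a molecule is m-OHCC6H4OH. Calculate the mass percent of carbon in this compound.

68.85%

Atom tally by fragment:
  benzene ring core → C:6 H:6
  (− 2 ring H displaced by substituents)
  + CHO → C:1 H:1 O:1
  + OH → O:1 H:1
Element totals:
  C: 7
  H: 6
  O: 2
Molecular formula: C7H6O2.
Molar mass = 122.123 g/mol.
Mass from C: 7 × 12.011 = 84.077 g/mol.
%C = 84.077 / 122.123 × 100 = 68.85%.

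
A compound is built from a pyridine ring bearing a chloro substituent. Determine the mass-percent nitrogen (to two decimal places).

Atom tally by fragment:
  pyridine ring core → C:5 H:5 N:1
  (− 1 ring H displaced by substituents)
  + Cl → Cl:1
Element totals:
  C: 5
  H: 4
  Cl: 1
  N: 1
Molecular formula: C5H4ClN.
Molar mass = 113.544 g/mol.
Mass from N: 1 × 14.007 = 14.007 g/mol.
%N = 14.007 / 113.544 × 100 = 12.34%.

12.34%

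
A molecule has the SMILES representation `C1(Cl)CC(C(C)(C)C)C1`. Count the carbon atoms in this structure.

Atom tally by fragment:
  cyclobutane ring core → C:4 H:8
  (− 2 ring H displaced by substituents)
  + Cl → Cl:1
  + C(CH3)3 → C:4 H:9
Element totals:
  C: 8
  H: 15
  Cl: 1

8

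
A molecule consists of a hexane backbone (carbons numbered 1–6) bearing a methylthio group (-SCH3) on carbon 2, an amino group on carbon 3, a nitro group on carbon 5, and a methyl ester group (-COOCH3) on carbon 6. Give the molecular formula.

C9H18N2O4S

Atom tally by fragment:
  CH3 → C:1 H:3
  CH(SCH3) → C:2 H:4 S:1
  CH(NH2) → C:1 H:3 N:1
  CH2 → C:1 H:2
  CH(NO2) → C:1 H:1 N:1 O:2
  CH2COOCH3 → C:3 H:5 O:2
Element totals:
  C: 9
  H: 18
  N: 2
  O: 4
  S: 1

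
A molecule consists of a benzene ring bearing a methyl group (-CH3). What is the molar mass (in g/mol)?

92.14 g/mol

Atom tally by fragment:
  benzene ring core → C:6 H:6
  (− 1 ring H displaced by substituents)
  + CH3 → C:1 H:3
Element totals:
  C: 7
  H: 8
Molecular formula: C7H8.
  M = 7(12.011) + 8(1.008)
    = 84.077 + 8.064 = 92.141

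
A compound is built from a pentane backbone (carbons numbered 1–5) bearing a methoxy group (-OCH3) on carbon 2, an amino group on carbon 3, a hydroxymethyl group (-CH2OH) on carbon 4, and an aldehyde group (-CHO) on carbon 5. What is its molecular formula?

C8H17NO3

Atom tally by fragment:
  CH3 → C:1 H:3
  CH(OCH3) → C:2 H:4 O:1
  CH(NH2) → C:1 H:3 N:1
  CH(CH2OH) → C:2 H:4 O:1
  CH2CHO → C:2 H:3 O:1
Element totals:
  C: 8
  H: 17
  N: 1
  O: 3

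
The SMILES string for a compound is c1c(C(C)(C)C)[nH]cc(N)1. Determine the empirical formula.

Atom tally by fragment:
  pyrrole ring core → C:4 H:5 N:1
  (− 2 ring H displaced by substituents)
  + C(CH3)3 → C:4 H:9
  + NH2 → N:1 H:2
Element totals:
  C: 8
  H: 14
  N: 2
Molecular formula: C8H14N2.
gcd of subscripts = 2; dividing each by 2:
  C: 8/2 = 4
  H: 14/2 = 7
  N: 2/2 = 1

C4H7N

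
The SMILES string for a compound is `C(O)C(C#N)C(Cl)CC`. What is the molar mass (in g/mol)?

Atom tally by fragment:
  HOCH2 → C:1 H:3 O:1
  CH(CN) → C:2 H:1 N:1
  CH(Cl) → C:1 H:1 Cl:1
  CH2 → C:1 H:2
  CH3 → C:1 H:3
Element totals:
  C: 6
  H: 10
  Cl: 1
  N: 1
  O: 1
Molecular formula: C6H10ClNO.
  M = 6(12.011) + 10(1.008) + 35.45 + 14.007 + 15.999
    = 72.066 + 10.080 + 35.450 + 14.007 + 15.999 = 147.602

147.60 g/mol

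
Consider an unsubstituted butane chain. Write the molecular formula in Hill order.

C4H10

Atom tally by fragment:
  CH3 → C:1 H:3
  CH2 → C:1 H:2
  CH2 → C:1 H:2
  CH3 → C:1 H:3
Element totals:
  C: 4
  H: 10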